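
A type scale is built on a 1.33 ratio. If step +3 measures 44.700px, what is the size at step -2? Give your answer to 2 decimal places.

44.700 ÷ 1.33⁵ = 44.700 ÷ 4.16158 ≈ 10.741

10.74px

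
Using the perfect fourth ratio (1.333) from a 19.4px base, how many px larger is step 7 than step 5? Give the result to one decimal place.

Step 5: 19.4 × 1.333⁵ = 81.649px
Step 7: 19.4 × 1.333⁷ = 145.082px
Difference: 145.082 − 81.649 = 63.433px

63.4px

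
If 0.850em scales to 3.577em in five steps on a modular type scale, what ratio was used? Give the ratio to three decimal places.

1.333

r⁵ = 3.577 / 0.850, so r = (3.577/0.850)^(1/5).
r = 4.2082^(1/5) ≈ 1.3330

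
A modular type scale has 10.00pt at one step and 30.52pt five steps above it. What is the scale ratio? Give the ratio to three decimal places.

r⁵ = 30.52 / 10.00, so r = (30.52/10.00)^(1/5).
r = 3.0520^(1/5) ≈ 1.2500

1.250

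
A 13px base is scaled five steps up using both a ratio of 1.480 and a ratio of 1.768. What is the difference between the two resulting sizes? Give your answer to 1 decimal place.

132.3px

At 1.480: 13.0 × 1.480⁵ = 92.311px
At 1.768: 13.0 × 1.768⁵ = 224.572px
Difference: 224.572 − 92.311 = 132.261px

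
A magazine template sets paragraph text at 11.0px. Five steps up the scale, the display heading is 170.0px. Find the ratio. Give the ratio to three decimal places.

r⁵ = 170.0 / 11.0, so r = (170.0/11.0)^(1/5).
r = 15.4545^(1/5) ≈ 1.7291

1.729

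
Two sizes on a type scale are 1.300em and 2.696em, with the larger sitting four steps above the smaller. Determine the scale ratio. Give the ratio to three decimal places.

r⁴ = 2.696 / 1.300, so r = (2.696/1.300)^(1/4).
r = 2.0738^(1/4) ≈ 1.2000

1.200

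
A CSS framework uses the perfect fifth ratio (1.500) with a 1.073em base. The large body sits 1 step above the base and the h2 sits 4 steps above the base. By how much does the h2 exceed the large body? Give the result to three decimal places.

Step 1: 1.073 × 1.500 = 1.60950em
Step 4: 1.073 × 1.500⁴ = 5.43206em
Difference: 5.43206 − 1.60950 = 3.82256em

3.823em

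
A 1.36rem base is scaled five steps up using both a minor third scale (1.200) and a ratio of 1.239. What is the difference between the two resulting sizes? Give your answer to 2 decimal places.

Minor third: 1.36 × 1.200⁵ = 3.3841rem
At 1.239: 1.36 × 1.239⁵ = 3.9710rem
Difference: 3.9710 − 3.3841 = 0.5869rem

0.59rem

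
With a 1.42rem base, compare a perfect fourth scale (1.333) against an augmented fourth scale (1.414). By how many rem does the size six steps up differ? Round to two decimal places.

3.38rem

Perfect fourth: 1.42 × 1.333⁶ = 7.9665rem
Augmented fourth: 1.42 × 1.414⁶ = 11.3497rem
Difference: 11.3497 − 7.9665 = 3.3832rem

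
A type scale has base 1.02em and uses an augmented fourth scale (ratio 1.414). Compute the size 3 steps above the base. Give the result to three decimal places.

2.884em

1.02 × 1.414³ = 1.02 × 2.82715 ≈ 2.884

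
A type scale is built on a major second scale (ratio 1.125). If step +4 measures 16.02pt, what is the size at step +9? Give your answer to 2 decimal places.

28.87pt

The gap is 9 − (4) = 5 steps, so the factor is 1.125^5.
16.02 × 1.125⁵ = 16.02 × 1.80203 ≈ 28.869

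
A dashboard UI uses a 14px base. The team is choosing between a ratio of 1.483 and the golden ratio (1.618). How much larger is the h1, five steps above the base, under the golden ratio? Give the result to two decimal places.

At 1.483: 14.0 × 1.483⁵ = 100.4231px
Golden ratio: 14.0 × 1.618⁵ = 155.2461px
Difference: 155.2461 − 100.4231 = 54.8230px

54.82px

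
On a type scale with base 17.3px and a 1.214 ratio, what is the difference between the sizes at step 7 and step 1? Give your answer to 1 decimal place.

46.2px

Step 1: 17.3 × 1.214 = 21.002px
Step 7: 17.3 × 1.214⁷ = 67.232px
Difference: 67.232 − 21.002 = 46.230px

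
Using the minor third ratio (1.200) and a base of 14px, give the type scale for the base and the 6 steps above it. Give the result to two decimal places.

Step 0: 14px
Step 1: 14.0 × 1.200 = 16.80
Step 2: 14.0 × 1.200² = 20.16
Step 3: 14.0 × 1.200³ = 24.19
Step 4: 14.0 × 1.200⁴ = 29.03
Step 5: 14.0 × 1.200⁵ = 34.84
Step 6: 14.0 × 1.200⁶ = 41.80

14.00px, 16.80px, 20.16px, 24.19px, 29.03px, 34.84px, 41.80px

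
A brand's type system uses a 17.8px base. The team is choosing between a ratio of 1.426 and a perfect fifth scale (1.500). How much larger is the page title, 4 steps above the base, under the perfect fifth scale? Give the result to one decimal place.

16.5px

At 1.426: 17.8 × 1.426⁴ = 73.603px
Perfect fifth: 17.8 × 1.500⁴ = 90.112px
Difference: 90.112 − 73.603 = 16.509px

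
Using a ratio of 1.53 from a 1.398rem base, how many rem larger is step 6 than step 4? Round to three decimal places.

10.272rem

Step 4: 1.398 × 1.53⁴ = 7.66078rem
Step 6: 1.398 × 1.53⁶ = 17.93312rem
Difference: 17.93312 − 7.66078 = 10.27234rem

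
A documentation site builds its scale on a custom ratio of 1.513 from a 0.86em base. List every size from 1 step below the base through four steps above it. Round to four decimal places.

0.5684em, 0.8600em, 1.3012em, 1.9687em, 2.9786em, 4.5067em

Step -1: 0.86 ÷ 1.513 = 0.5684
Step 0: 0.86em
Step 1: 0.86 × 1.513 = 1.3012
Step 2: 0.86 × 1.513² = 1.9687
Step 3: 0.86 × 1.513³ = 2.9786
Step 4: 0.86 × 1.513⁴ = 4.5067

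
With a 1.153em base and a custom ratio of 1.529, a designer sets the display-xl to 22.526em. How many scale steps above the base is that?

7

1.529ⁿ = 22.526 / 1.153 = 19.5369
n = ln(19.5369) / ln(1.529) = 2.9723 / 0.4246 ≈ 7.00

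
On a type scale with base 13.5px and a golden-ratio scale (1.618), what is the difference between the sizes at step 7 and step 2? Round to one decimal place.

Step 2: 13.5 × 1.618² = 35.342px
Step 7: 13.5 × 1.618⁷ = 391.907px
Difference: 391.907 − 35.342 = 356.565px

356.6px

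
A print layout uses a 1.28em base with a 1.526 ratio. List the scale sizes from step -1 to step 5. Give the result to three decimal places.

0.839em, 1.280em, 1.953em, 2.981em, 4.549em, 6.941em, 10.592em

Step -1: 1.28 ÷ 1.526 = 0.839
Step 0: 1.28em
Step 1: 1.28 × 1.526 = 1.953
Step 2: 1.28 × 1.526² = 2.981
Step 3: 1.28 × 1.526³ = 4.549
Step 4: 1.28 × 1.526⁴ = 6.941
Step 5: 1.28 × 1.526⁵ = 10.592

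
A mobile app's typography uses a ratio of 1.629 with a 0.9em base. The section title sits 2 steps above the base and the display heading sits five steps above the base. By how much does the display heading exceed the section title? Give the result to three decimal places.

7.936em

Step 2: 0.9 × 1.629² = 2.38828em
Step 5: 0.9 × 1.629⁵ = 10.32400em
Difference: 10.32400 − 2.38828 = 7.93572em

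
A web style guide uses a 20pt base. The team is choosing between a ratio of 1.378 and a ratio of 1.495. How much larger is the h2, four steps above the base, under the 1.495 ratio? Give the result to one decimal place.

27.8pt

At 1.378: 20.0 × 1.378⁴ = 72.115pt
At 1.495: 20.0 × 1.495⁴ = 99.907pt
Difference: 99.907 − 72.115 = 27.792pt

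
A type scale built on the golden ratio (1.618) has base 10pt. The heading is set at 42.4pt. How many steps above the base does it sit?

1.618ⁿ = 42.4 / 10 = 4.2400
n = ln(4.2400) / ln(1.618) = 1.4446 / 0.4812 ≈ 3.00

3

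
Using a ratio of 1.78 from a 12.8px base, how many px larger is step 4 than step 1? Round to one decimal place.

Step 1: 12.8 × 1.78 = 22.784px
Step 4: 12.8 × 1.78⁴ = 128.496px
Difference: 128.496 − 22.784 = 105.712px

105.7px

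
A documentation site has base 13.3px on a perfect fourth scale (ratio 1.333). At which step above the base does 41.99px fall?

1.333ⁿ = 41.99 / 13.3 = 3.1571
n = ln(3.1571) / ln(1.333) = 1.1497 / 0.2874 ≈ 4.00

4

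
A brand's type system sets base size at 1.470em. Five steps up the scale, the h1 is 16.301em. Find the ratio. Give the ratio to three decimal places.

The ratio satisfies 1.470 × r⁵ = 16.301, so r = (16.301 / 1.470)^(1/5).
r = 11.0891^(1/5) ≈ 1.6180

1.618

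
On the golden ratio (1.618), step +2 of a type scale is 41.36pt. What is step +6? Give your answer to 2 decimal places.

41.36 × 1.618⁴ = 41.36 × 6.85353 ≈ 283.462

283.46pt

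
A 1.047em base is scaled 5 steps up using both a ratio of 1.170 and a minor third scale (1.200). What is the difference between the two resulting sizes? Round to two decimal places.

At 1.170: 1.047 × 1.170⁵ = 2.2955em
Minor third: 1.047 × 1.200⁵ = 2.6053em
Difference: 2.6053 − 2.2955 = 0.3098em

0.31em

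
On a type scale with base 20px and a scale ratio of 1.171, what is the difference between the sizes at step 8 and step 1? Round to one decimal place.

47.3px

Step 1: 20.0 × 1.171 = 23.420px
Step 8: 20.0 × 1.171⁸ = 70.711px
Difference: 70.711 − 23.420 = 47.291px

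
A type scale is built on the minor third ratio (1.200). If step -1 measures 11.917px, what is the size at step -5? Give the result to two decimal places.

5.75px

The gap is -5 − (-1) = -4 steps, so the factor is 1.200^-4.
11.917 ÷ 1.200⁴ = 11.917 ÷ 2.07360 ≈ 5.747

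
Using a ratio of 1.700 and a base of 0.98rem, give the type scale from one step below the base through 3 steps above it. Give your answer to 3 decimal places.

0.576rem, 0.980rem, 1.666rem, 2.832rem, 4.815rem

Step -1: 0.98 ÷ 1.700 = 0.576
Step 0: 0.98rem
Step 1: 0.98 × 1.700 = 1.666
Step 2: 0.98 × 1.700² = 2.832
Step 3: 0.98 × 1.700³ = 4.815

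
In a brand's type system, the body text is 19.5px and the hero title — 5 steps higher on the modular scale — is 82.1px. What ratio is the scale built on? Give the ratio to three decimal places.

1.333

The ratio satisfies 19.5 × r⁵ = 82.1, so r = (82.1 / 19.5)^(1/5).
r = 4.2103^(1/5) ≈ 1.3331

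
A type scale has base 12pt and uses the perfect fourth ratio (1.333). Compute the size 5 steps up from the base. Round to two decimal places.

50.50pt

12.0 × 1.333⁵ = 12.0 × 4.20873 ≈ 50.50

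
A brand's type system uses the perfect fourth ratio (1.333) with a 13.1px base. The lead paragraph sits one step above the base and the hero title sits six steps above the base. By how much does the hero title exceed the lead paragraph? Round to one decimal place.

56.0px

Step 1: 13.1 × 1.333 = 17.462px
Step 6: 13.1 × 1.333⁶ = 73.494px
Difference: 73.494 − 17.462 = 56.032px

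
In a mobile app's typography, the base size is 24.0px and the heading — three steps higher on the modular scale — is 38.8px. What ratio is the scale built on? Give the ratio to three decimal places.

1.174

The ratio satisfies 24.0 × r³ = 38.8, so r = (38.8 / 24.0)^(1/3).
r = 1.6167^(1/3) ≈ 1.1737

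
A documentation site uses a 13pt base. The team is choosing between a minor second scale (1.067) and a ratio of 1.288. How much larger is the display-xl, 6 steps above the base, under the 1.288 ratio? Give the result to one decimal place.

40.2pt

Minor second: 13.0 × 1.067⁶ = 19.184pt
At 1.288: 13.0 × 1.288⁶ = 59.352pt
Difference: 59.352 − 19.184 = 40.168pt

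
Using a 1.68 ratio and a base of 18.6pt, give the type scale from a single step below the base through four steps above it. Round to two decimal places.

11.07pt, 18.60pt, 31.25pt, 52.50pt, 88.19pt, 148.17pt

Step -1: 18.6 ÷ 1.68 = 11.07
Step 0: 18.6pt
Step 1: 18.6 × 1.68 = 31.25
Step 2: 18.6 × 1.68² = 52.50
Step 3: 18.6 × 1.68³ = 88.19
Step 4: 18.6 × 1.68⁴ = 148.17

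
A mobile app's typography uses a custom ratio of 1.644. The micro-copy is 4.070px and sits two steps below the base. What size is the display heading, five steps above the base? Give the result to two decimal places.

132.10px

Moving from step -2 to step +5 is 7 steps up, so multiply by r⁷.
4.070 × 1.644⁷ = 4.070 × 32.45732 ≈ 132.101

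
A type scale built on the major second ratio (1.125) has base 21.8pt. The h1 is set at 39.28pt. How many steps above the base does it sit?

5

1.125ⁿ = 39.28 / 21.8 = 1.8018
n = ln(1.8018) / ln(1.125) = 0.5888 / 0.1178 ≈ 5.00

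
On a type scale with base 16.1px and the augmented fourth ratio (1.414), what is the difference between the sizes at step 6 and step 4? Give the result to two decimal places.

Step 4: 16.1 × 1.414⁴ = 64.3611px
Step 6: 16.1 × 1.414⁶ = 128.6833px
Difference: 128.6833 − 64.3611 = 64.3222px

64.32px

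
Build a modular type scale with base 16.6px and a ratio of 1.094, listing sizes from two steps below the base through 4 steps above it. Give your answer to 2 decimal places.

13.87px, 15.17px, 16.60px, 18.16px, 19.87px, 21.74px, 23.78px

Step -2: 16.6 ÷ 1.094² = 13.87
Step -1: 16.6 ÷ 1.094 = 15.17
Step 0: 16.6px
Step 1: 16.6 × 1.094 = 18.16
Step 2: 16.6 × 1.094² = 19.87
Step 3: 16.6 × 1.094³ = 21.74
Step 4: 16.6 × 1.094⁴ = 23.78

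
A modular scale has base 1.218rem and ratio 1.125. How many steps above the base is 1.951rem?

4

1.125ⁿ = 1.951 / 1.218 = 1.6018
n = ln(1.6018) / ln(1.125) = 0.4711 / 0.1178 ≈ 4.00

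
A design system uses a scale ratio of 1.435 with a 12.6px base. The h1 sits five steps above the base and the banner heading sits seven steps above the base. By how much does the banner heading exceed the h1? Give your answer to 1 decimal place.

81.2px

Step 5: 12.6 × 1.435⁵ = 76.671px
Step 7: 12.6 × 1.435⁷ = 157.882px
Difference: 157.882 − 76.671 = 81.211px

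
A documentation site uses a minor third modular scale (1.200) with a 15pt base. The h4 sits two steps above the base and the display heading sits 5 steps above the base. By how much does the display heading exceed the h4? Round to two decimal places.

15.72pt

Step 2: 15.0 × 1.200² = 21.6000pt
Step 5: 15.0 × 1.200⁵ = 37.3248pt
Difference: 37.3248 − 21.6000 = 15.7248pt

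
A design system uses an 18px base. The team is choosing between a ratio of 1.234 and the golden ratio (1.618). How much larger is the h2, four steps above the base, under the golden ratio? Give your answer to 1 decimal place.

81.6px

At 1.234: 18.0 × 1.234⁴ = 41.738px
Golden ratio: 18.0 × 1.618⁴ = 123.363px
Difference: 123.363 − 41.738 = 81.625px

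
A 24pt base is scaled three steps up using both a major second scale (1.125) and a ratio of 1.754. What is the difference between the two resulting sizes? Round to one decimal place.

Major second: 24.0 × 1.125³ = 34.172pt
At 1.754: 24.0 × 1.754³ = 129.509pt
Difference: 129.509 − 34.172 = 95.337pt

95.3pt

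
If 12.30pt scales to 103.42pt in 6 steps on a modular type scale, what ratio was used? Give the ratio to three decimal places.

1.426

The ratio satisfies 12.30 × r⁶ = 103.42, so r = (103.42 / 12.30)^(1/6).
r = 8.4081^(1/6) ≈ 1.4260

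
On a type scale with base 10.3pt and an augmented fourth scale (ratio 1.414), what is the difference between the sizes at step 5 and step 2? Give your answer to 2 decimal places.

37.63pt

Step 2: 10.3 × 1.414² = 20.5938pt
Step 5: 10.3 × 1.414⁵ = 58.2216pt
Difference: 58.2216 − 20.5938 = 37.6278pt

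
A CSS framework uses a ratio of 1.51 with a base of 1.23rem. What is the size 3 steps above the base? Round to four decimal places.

1.23 × 1.51³ = 1.23 × 3.44295 ≈ 4.2348

4.2348rem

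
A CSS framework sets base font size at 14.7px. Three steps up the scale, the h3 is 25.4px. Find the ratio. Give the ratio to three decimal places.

The ratio satisfies 14.7 × r³ = 25.4, so r = (25.4 / 14.7)^(1/3).
r = 1.7279^(1/3) ≈ 1.2000

1.200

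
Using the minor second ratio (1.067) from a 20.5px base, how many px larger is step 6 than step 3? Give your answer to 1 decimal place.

5.3px

Step 3: 20.5 × 1.067³ = 24.903px
Step 6: 20.5 × 1.067⁶ = 30.251px
Difference: 30.251 − 24.903 = 5.348px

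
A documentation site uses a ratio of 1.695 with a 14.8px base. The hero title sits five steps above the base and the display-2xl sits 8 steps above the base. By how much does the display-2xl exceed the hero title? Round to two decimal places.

Step 5: 14.8 × 1.695⁵ = 207.0667px
Step 8: 14.8 × 1.695⁸ = 1008.3687px
Difference: 1008.3687 − 207.0667 = 801.3020px

801.30px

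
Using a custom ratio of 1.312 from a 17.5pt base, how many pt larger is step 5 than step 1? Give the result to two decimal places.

45.07pt

Step 1: 17.5 × 1.312 = 22.9600pt
Step 5: 17.5 × 1.312⁵ = 68.0311pt
Difference: 68.0311 − 22.9600 = 45.0711pt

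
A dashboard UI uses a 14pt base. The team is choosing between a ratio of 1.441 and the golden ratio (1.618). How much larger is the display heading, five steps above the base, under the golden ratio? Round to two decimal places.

68.26pt

At 1.441: 14.0 × 1.441⁵ = 86.9857pt
Golden ratio: 14.0 × 1.618⁵ = 155.2461pt
Difference: 155.2461 − 86.9857 = 68.2604pt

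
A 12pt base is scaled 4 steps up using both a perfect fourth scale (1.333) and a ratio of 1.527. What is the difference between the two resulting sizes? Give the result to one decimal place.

Perfect fourth: 12.0 × 1.333⁴ = 37.888pt
At 1.527: 12.0 × 1.527⁴ = 65.244pt
Difference: 65.244 − 37.888 = 27.356pt

27.4pt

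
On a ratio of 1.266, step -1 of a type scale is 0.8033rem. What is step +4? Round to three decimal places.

2.612rem

0.8033 × 1.266⁵ = 0.8033 × 3.25213 ≈ 2.612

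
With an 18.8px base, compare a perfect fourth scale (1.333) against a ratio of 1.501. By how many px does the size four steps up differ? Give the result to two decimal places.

Perfect fourth: 18.8 × 1.333⁴ = 59.3579px
At 1.501: 18.8 × 1.501⁴ = 95.4291px
Difference: 95.4291 − 59.3579 = 36.0712px

36.07px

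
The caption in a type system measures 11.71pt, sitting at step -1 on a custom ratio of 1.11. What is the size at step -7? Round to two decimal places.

The gap is -7 − (-1) = -6 steps, so the factor is 1.11^-6.
11.71 ÷ 1.11⁶ = 11.71 ÷ 1.87041 ≈ 6.261

6.26pt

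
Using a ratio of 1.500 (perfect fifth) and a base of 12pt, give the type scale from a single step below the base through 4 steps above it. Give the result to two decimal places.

Step -1: 12.0 ÷ 1.500 = 8.00
Step 0: 12pt
Step 1: 12.0 × 1.500 = 18.00
Step 2: 12.0 × 1.500² = 27.00
Step 3: 12.0 × 1.500³ = 40.50
Step 4: 12.0 × 1.500⁴ = 60.75

8.00pt, 12.00pt, 18.00pt, 27.00pt, 40.50pt, 60.75pt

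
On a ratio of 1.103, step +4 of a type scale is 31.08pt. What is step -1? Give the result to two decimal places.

31.08 ÷ 1.103⁵ = 31.08 ÷ 1.63259 ≈ 19.037

19.04pt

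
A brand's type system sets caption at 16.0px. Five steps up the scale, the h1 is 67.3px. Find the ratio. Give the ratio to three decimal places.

1.333

r⁵ = 67.3 / 16.0, so r = (67.3/16.0)^(1/5).
r = 4.2062^(1/5) ≈ 1.3328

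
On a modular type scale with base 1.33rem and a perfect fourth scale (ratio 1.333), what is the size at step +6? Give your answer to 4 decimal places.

7.4616rem

Every step multiplies by the scale ratio.
1.33 × 1.333⁶ = 1.33 × 5.61023 ≈ 7.4616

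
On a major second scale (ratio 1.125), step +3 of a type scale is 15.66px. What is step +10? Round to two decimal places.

35.72px

15.66 × 1.125⁷ = 15.66 × 2.28070 ≈ 35.716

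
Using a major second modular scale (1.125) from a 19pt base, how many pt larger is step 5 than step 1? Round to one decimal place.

Step 1: 19.0 × 1.125 = 21.375pt
Step 5: 19.0 × 1.125⁵ = 34.239pt
Difference: 34.239 − 21.375 = 12.864pt

12.9pt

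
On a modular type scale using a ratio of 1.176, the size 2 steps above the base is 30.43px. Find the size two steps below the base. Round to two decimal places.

15.91px

30.43 ÷ 1.176⁴ = 30.43 ÷ 1.91262 ≈ 15.910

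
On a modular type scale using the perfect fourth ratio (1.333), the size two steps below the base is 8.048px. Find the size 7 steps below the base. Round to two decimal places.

Moving from step -2 to step -7 is 5 steps down, so divide by r⁵.
8.048 ÷ 1.333⁵ = 8.048 ÷ 4.20873 ≈ 1.912

1.91px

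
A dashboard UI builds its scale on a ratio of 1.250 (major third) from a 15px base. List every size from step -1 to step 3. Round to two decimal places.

Step -1: 15.0 ÷ 1.250 = 12.00
Step 0: 15px
Step 1: 15.0 × 1.250 = 18.75
Step 2: 15.0 × 1.250² = 23.44
Step 3: 15.0 × 1.250³ = 29.30

12.00px, 15.00px, 18.75px, 23.44px, 29.30px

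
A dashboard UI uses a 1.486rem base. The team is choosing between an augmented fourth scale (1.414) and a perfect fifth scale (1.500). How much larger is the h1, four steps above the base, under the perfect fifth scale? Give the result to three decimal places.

1.582rem

Augmented fourth: 1.486 × 1.414⁴ = 5.94041rem
Perfect fifth: 1.486 × 1.500⁴ = 7.52287rem
Difference: 7.52287 − 5.94041 = 1.58246rem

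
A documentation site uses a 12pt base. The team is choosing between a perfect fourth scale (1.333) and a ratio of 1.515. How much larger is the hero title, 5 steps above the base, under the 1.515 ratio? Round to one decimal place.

Perfect fourth: 12.0 × 1.333⁵ = 50.505pt
At 1.515: 12.0 × 1.515⁵ = 95.773pt
Difference: 95.773 − 50.505 = 45.268pt

45.3pt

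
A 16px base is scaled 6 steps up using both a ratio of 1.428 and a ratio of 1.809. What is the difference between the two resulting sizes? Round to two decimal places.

At 1.428: 16.0 × 1.428⁶ = 135.6717px
At 1.809: 16.0 × 1.809⁶ = 560.7269px
Difference: 560.7269 − 135.6717 = 425.0552px

425.06px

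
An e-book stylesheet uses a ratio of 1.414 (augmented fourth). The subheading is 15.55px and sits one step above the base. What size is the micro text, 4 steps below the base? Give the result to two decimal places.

2.75px

15.55 ÷ 1.414⁵ = 15.55 ÷ 5.65258 ≈ 2.751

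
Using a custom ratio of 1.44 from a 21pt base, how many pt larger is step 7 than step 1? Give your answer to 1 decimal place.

239.4pt

Step 1: 21.0 × 1.44 = 30.240pt
Step 7: 21.0 × 1.44⁷ = 269.623pt
Difference: 269.623 − 30.240 = 239.383pt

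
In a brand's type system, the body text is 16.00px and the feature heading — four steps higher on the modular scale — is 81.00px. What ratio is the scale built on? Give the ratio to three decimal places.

r⁴ = 81.00 / 16.00, so r = (81.00/16.00)^(1/4).
r = 5.0625^(1/4) ≈ 1.5000

1.500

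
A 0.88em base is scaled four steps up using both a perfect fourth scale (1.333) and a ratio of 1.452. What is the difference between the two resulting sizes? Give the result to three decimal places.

Perfect fourth: 0.88 × 1.333⁴ = 2.77845em
At 1.452: 0.88 × 1.452⁴ = 3.91155em
Difference: 3.91155 − 2.77845 = 1.13310em

1.133em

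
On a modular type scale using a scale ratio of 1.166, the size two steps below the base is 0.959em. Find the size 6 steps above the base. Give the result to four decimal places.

Moving from step -2 to step +6 is 8 steps up, so multiply by r⁸.
0.959 × 1.166⁸ = 0.959 × 3.41655 ≈ 3.2765

3.2765em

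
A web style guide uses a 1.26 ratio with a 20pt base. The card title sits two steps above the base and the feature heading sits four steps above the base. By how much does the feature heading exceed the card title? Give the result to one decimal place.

Step 2: 20.0 × 1.26² = 31.752pt
Step 4: 20.0 × 1.26⁴ = 50.409pt
Difference: 50.409 − 31.752 = 18.657pt

18.7pt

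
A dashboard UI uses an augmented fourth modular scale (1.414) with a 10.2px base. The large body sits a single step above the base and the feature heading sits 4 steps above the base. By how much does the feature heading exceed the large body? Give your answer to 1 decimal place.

26.4px

Step 1: 10.2 × 1.414 = 14.423px
Step 4: 10.2 × 1.414⁴ = 40.775px
Difference: 40.775 − 14.423 = 26.352px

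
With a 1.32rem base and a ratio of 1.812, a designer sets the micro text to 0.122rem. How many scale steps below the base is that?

1.812ⁿ = 1.32 / 0.122 = 10.8197
n = ln(10.8197) / ln(1.812) = 2.3814 / 0.5944 ≈ 4.01

4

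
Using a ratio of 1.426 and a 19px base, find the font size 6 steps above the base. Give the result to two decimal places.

159.76px

A modular type scale is a geometric sequence: sizeₙ = base × rⁿ.
19.0 × 1.426⁶ = 19.0 × 8.40847 ≈ 159.76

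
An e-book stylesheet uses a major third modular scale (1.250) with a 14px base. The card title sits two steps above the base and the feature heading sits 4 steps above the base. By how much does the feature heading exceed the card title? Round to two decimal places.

12.30px

Step 2: 14.0 × 1.250² = 21.8750px
Step 4: 14.0 × 1.250⁴ = 34.1797px
Difference: 34.1797 − 21.8750 = 12.3047px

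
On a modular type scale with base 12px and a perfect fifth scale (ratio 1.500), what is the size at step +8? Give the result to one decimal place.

307.5px

A modular type scale is a geometric sequence: sizeₙ = base × rⁿ.
12.0 × 1.500⁸ = 12.0 × 25.62891 ≈ 307.55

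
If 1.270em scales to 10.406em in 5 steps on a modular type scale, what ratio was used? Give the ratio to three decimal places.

r⁵ = 10.406 / 1.270, so r = (10.406/1.270)^(1/5).
r = 8.1937^(1/5) ≈ 1.5230

1.523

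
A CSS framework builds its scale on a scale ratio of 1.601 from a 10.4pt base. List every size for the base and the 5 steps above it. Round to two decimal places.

10.40pt, 16.65pt, 26.66pt, 42.68pt, 68.33pt, 109.39pt

Step 0: 10.4pt
Step 1: 10.4 × 1.601 = 16.65
Step 2: 10.4 × 1.601² = 26.66
Step 3: 10.4 × 1.601³ = 42.68
Step 4: 10.4 × 1.601⁴ = 68.33
Step 5: 10.4 × 1.601⁵ = 109.39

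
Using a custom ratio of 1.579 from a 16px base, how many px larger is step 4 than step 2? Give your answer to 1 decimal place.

59.6px

Step 2: 16.0 × 1.579² = 39.892px
Step 4: 16.0 × 1.579⁴ = 99.460px
Difference: 99.460 − 39.892 = 59.568px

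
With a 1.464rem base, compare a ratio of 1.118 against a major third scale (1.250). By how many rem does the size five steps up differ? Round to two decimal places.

At 1.118: 1.464 × 1.118⁵ = 2.5571rem
Major third: 1.464 × 1.250⁵ = 4.4678rem
Difference: 4.4678 − 2.5571 = 1.9107rem

1.91rem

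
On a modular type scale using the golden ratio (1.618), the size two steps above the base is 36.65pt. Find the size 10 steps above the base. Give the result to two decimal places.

36.65 × 1.618⁸ = 36.65 × 46.97082 ≈ 1721.481

1721.48pt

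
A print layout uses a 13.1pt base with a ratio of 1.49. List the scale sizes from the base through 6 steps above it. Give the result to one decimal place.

Step 0: 13.1pt
Step 1: 13.1 × 1.49 = 19.5
Step 2: 13.1 × 1.49² = 29.1
Step 3: 13.1 × 1.49³ = 43.3
Step 4: 13.1 × 1.49⁴ = 64.6
Step 5: 13.1 × 1.49⁵ = 96.2
Step 6: 13.1 × 1.49⁶ = 143.3

13.1pt, 19.5pt, 29.1pt, 43.3pt, 64.6pt, 96.2pt, 143.3pt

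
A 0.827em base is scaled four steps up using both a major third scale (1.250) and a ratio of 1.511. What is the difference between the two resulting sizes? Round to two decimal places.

2.29em

Major third: 0.827 × 1.250⁴ = 2.0190em
At 1.511: 0.827 × 1.511⁴ = 4.3109em
Difference: 4.3109 − 2.0190 = 2.2919em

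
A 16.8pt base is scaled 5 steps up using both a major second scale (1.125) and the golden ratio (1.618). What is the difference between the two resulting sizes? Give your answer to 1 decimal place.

156.0pt

Major second: 16.8 × 1.125⁵ = 30.274pt
Golden ratio: 16.8 × 1.618⁵ = 186.295pt
Difference: 186.295 − 30.274 = 156.021pt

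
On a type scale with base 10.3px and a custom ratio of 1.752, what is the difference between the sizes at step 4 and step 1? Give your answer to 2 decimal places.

Step 1: 10.3 × 1.752 = 18.0456px
Step 4: 10.3 × 1.752⁴ = 97.0451px
Difference: 97.0451 − 18.0456 = 78.9995px

79.00px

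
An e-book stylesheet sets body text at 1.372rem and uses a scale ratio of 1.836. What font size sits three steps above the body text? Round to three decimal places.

8.491rem

1.372 × 1.836³ = 1.372 × 6.18897 ≈ 8.491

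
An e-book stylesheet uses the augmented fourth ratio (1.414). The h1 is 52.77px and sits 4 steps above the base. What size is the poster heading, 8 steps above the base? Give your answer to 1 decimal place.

211.0px

The gap is 8 − (4) = 4 steps, so the factor is 1.414^4.
52.77 × 1.414⁴ = 52.77 × 3.99758 ≈ 210.953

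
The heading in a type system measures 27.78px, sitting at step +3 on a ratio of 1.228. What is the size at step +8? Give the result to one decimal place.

77.6px

The gap is 8 − (3) = 5 steps, so the factor is 1.228^5.
27.78 × 1.228⁵ = 27.78 × 2.79249 ≈ 77.575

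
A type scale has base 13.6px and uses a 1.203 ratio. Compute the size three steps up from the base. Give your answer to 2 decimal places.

13.6 × 1.203³ = 13.6 × 1.74099 ≈ 23.68

23.68px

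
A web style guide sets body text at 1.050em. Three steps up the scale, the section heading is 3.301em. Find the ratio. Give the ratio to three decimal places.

1.465

r³ = 3.301 / 1.050, so r = (3.301/1.050)^(1/3).
r = 3.1438^(1/3) ≈ 1.4649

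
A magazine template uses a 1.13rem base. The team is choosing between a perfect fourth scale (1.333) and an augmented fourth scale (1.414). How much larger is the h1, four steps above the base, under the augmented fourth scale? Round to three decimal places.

Perfect fourth: 1.13 × 1.333⁴ = 3.56779rem
Augmented fourth: 1.13 × 1.414⁴ = 4.51727rem
Difference: 4.51727 − 3.56779 = 0.94948rem

0.949rem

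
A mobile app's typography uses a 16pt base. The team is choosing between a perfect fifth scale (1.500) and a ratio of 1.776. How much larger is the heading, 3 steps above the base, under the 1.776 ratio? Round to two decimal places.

35.63pt

Perfect fifth: 16.0 × 1.500³ = 54.0000pt
At 1.776: 16.0 × 1.776³ = 89.6291pt
Difference: 89.6291 − 54.0000 = 35.6291pt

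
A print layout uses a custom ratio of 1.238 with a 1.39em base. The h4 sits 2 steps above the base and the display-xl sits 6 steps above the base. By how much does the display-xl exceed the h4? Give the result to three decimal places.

Step 2: 1.39 × 1.238² = 2.13038em
Step 6: 1.39 × 1.238⁶ = 5.00425em
Difference: 5.00425 − 2.13038 = 2.87387em

2.874em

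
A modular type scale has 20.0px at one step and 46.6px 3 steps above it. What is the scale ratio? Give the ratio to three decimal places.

The ratio satisfies 20.0 × r³ = 46.6, so r = (46.6 / 20.0)^(1/3).
r = 2.3300^(1/3) ≈ 1.3257

1.326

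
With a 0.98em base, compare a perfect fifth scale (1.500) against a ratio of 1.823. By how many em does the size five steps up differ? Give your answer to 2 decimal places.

Perfect fifth: 0.98 × 1.500⁵ = 7.4419em
At 1.823: 0.98 × 1.823⁵ = 19.7315em
Difference: 19.7315 − 7.4419 = 12.2896em

12.29em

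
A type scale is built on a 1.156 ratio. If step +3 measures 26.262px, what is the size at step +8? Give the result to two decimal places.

Moving from step +3 to step +8 is 5 steps up, so multiply by r⁵.
26.262 × 1.156⁵ = 26.262 × 2.06438 ≈ 54.215

54.21px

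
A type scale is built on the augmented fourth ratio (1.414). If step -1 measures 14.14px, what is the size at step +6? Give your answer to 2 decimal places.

The gap is 6 − (-1) = 7 steps, so the factor is 1.414^7.
14.14 × 1.414⁷ = 14.14 × 11.30175 ≈ 159.807

159.81px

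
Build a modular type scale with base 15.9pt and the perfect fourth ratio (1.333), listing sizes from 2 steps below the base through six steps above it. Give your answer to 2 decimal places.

Step -2: 15.9 ÷ 1.333² = 8.95
Step -1: 15.9 ÷ 1.333 = 11.93
Step 0: 15.9pt
Step 1: 15.9 × 1.333 = 21.19
Step 2: 15.9 × 1.333² = 28.25
Step 3: 15.9 × 1.333³ = 37.66
Step 4: 15.9 × 1.333⁴ = 50.20
Step 5: 15.9 × 1.333⁵ = 66.92
Step 6: 15.9 × 1.333⁶ = 89.20

8.95pt, 11.93pt, 15.90pt, 21.19pt, 28.25pt, 37.66pt, 50.20pt, 66.92pt, 89.20pt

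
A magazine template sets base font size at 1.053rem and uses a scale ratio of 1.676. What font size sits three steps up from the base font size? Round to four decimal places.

4.9574rem

1.053 × 1.676³ = 1.053 × 4.70784 ≈ 4.9574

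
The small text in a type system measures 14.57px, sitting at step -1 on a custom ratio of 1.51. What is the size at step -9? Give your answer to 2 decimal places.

14.57 ÷ 1.51⁸ = 14.57 ÷ 27.02810 ≈ 0.539

0.54px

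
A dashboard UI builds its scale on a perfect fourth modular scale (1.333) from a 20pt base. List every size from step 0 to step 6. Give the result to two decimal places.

Step 0: 20pt
Step 1: 20.0 × 1.333 = 26.66
Step 2: 20.0 × 1.333² = 35.54
Step 3: 20.0 × 1.333³ = 47.37
Step 4: 20.0 × 1.333⁴ = 63.15
Step 5: 20.0 × 1.333⁵ = 84.17
Step 6: 20.0 × 1.333⁶ = 112.20

20.00pt, 26.66pt, 35.54pt, 47.37pt, 63.15pt, 84.17pt, 112.20pt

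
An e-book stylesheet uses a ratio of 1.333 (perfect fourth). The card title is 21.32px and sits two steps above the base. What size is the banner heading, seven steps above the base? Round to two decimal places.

89.73px

21.32 × 1.333⁵ = 21.32 × 4.20873 ≈ 89.730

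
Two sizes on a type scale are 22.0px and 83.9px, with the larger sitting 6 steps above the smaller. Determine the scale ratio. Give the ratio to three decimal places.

The ratio satisfies 22.0 × r⁶ = 83.9, so r = (83.9 / 22.0)^(1/6).
r = 3.8136^(1/6) ≈ 1.2499

1.250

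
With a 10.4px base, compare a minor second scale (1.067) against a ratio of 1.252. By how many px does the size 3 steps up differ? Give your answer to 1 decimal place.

Minor second: 10.4 × 1.067³ = 12.634px
At 1.252: 10.4 × 1.252³ = 20.410px
Difference: 20.410 − 12.634 = 7.776px

7.8px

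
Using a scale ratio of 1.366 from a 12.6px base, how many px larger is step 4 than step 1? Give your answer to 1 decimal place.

26.7px

Step 1: 12.6 × 1.366 = 17.212px
Step 4: 12.6 × 1.366⁴ = 43.871px
Difference: 43.871 − 17.212 = 26.659px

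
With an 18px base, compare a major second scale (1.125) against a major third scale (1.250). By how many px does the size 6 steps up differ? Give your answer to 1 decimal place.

32.2px

Major second: 18.0 × 1.125⁶ = 36.491px
Major third: 18.0 × 1.250⁶ = 68.665px
Difference: 68.665 − 36.491 = 32.174px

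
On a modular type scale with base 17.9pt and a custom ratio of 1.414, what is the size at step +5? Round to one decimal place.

101.2pt

Each step on a modular scale multiplies by the ratio, so the size n steps from the base is base × ratioⁿ.
17.9 × 1.414⁵ = 17.9 × 5.65258 ≈ 101.18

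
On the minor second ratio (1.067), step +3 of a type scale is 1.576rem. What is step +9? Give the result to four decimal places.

2.3256rem

Moving from step +3 to step +9 is 6 steps up, so multiply by r⁶.
1.576 × 1.067⁶ = 1.576 × 1.47566 ≈ 2.3256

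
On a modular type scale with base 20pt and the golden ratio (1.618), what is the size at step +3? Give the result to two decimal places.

84.72pt

A modular type scale is a geometric sequence: sizeₙ = base × rⁿ.
20.0 × 1.618³ = 20.0 × 4.23580 ≈ 84.72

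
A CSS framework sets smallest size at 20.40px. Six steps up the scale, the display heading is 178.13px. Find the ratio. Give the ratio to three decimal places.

The ratio satisfies 20.40 × r⁶ = 178.13, so r = (178.13 / 20.40)^(1/6).
r = 8.7319^(1/6) ≈ 1.4350

1.435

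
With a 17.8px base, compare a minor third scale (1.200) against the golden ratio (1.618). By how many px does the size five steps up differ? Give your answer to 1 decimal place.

Minor third: 17.8 × 1.200⁵ = 44.292px
Golden ratio: 17.8 × 1.618⁵ = 197.384px
Difference: 197.384 − 44.292 = 153.092px

153.1px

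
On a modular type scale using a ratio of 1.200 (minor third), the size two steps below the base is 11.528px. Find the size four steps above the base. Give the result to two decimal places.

Moving from step -2 to step +4 is 6 steps up, so multiply by r⁶.
11.528 × 1.200⁶ = 11.528 × 2.98598 ≈ 34.422

34.42px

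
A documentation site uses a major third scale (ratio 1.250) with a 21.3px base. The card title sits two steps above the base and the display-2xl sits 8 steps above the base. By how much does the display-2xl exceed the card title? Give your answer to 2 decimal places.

93.68px

Step 2: 21.3 × 1.250² = 33.2812px
Step 8: 21.3 × 1.250⁸ = 126.9579px
Difference: 126.9579 − 33.2812 = 93.6767px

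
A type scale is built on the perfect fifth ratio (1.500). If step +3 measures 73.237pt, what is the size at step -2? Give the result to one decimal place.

Moving from step +3 to step -2 is 5 steps down, so divide by r⁵.
73.237 ÷ 1.500⁵ = 73.237 ÷ 7.59375 ≈ 9.644

9.6pt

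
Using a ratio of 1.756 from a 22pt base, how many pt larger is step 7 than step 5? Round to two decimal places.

Step 5: 22.0 × 1.756⁵ = 367.3206pt
Step 7: 22.0 × 1.756⁷ = 1132.6462pt
Difference: 1132.6462 − 367.3206 = 765.3256pt

765.33pt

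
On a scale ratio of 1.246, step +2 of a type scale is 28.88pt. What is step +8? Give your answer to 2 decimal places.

The gap is 8 − (2) = 6 steps, so the factor is 1.246^6.
28.88 × 1.246⁶ = 28.88 × 3.74204 ≈ 108.070

108.07pt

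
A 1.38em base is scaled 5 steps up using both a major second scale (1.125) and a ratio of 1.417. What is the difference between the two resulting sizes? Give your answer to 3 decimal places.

5.397em

Major second: 1.38 × 1.125⁵ = 2.48680em
At 1.417: 1.38 × 1.417⁵ = 7.88367em
Difference: 7.88367 − 2.48680 = 5.39687em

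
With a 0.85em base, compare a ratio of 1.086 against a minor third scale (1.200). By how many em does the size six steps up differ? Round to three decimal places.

1.144em

At 1.086: 0.85 × 1.086⁶ = 1.39443em
Minor third: 0.85 × 1.200⁶ = 2.53809em
Difference: 2.53809 − 1.39443 = 1.14366em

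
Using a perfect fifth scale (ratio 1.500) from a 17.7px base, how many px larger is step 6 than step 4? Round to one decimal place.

112.0px

Step 4: 17.7 × 1.500⁴ = 89.606px
Step 6: 17.7 × 1.500⁶ = 201.614px
Difference: 201.614 − 89.606 = 112.008px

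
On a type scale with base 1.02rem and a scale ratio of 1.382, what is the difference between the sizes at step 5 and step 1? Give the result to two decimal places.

3.73rem

Step 1: 1.02 × 1.382 = 1.4096rem
Step 5: 1.02 × 1.382⁵ = 5.1421rem
Difference: 5.1421 − 1.4096 = 3.7325rem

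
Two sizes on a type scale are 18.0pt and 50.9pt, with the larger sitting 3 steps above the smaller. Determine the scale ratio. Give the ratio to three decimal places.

The ratio satisfies 18.0 × r³ = 50.9, so r = (50.9 / 18.0)^(1/3).
r = 2.8278^(1/3) ≈ 1.4141

1.414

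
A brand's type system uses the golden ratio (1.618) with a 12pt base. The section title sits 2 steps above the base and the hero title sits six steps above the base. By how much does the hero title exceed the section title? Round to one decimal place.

183.9pt

Step 2: 12.0 × 1.618² = 31.415pt
Step 6: 12.0 × 1.618⁶ = 215.304pt
Difference: 215.304 − 31.415 = 183.889pt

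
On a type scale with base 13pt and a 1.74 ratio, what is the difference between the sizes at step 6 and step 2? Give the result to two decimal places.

Step 2: 13.0 × 1.74² = 39.3588pt
Step 6: 13.0 × 1.74⁶ = 360.7770pt
Difference: 360.7770 − 39.3588 = 321.4182pt

321.42pt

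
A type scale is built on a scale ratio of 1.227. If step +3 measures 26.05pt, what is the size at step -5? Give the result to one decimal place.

Moving from step +3 to step -5 is 8 steps down, so divide by r⁸.
26.05 ÷ 1.227⁸ = 26.05 ÷ 5.13756 ≈ 5.071

5.1pt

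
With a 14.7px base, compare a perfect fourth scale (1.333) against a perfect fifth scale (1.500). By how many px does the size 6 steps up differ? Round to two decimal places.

84.97px

Perfect fourth: 14.7 × 1.333⁶ = 82.4704px
Perfect fifth: 14.7 × 1.500⁶ = 167.4422px
Difference: 167.4422 − 82.4704 = 84.9718px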